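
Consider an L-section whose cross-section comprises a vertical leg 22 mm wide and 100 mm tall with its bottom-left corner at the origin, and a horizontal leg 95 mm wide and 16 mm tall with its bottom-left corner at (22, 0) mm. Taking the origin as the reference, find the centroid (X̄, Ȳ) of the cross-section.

vertical leg: A = 22 × 100 = 2200.00, centroid at (11.00, 50.00).
horizontal leg: A = 95 × 16 = 1520.00, centroid at (69.50, 8.00).
ΣA = 3720.00 mm², ΣAX̄ = 129840.00 mm³, ΣAȲ = 122160.00 mm³.
X̄ = 129840.00/3720.00 = 34.90 mm; Ȳ = 122160.00/3720.00 = 32.84 mm.

X̄ = 34.90 mm, Ȳ = 32.84 mm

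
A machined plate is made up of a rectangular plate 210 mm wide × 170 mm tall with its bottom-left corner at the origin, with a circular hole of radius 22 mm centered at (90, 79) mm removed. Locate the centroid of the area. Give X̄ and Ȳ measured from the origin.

plate: A = 210 × 170 = 35700.00, centroid at (105.00, 85.00).
hole: A = −π·22² = -1520.53, centroid at (90.00, 79.00).
ΣA = 34179.47 mm²
ΣAX̄ = (35700.00)(105.00) + (-1520.53)(90.00) = 3611652.22 mm³
ΣAȲ = (35700.00)(85.00) + (-1520.53)(79.00) = 2914378.06 mm³
X̄ = 3611652.22 / 34179.47 = 105.67 mm
Ȳ = 2914378.06 / 34179.47 = 85.27 mm

X̄ = 105.67 mm, Ȳ = 85.27 mm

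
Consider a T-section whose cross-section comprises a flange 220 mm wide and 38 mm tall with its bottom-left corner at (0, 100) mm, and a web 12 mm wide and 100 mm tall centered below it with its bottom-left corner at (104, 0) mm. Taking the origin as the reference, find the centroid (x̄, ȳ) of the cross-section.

web: A = 12 × 100 = 1200.00, centroid at (110.00, 50.00).
flange: A = 220 × 38 = 8360.00, centroid at (110.00, 119.00).
ΣA = 9560.00 mm²
ΣAx̄ = (1200.00)(110.00) + (8360.00)(110.00) = 1051600.00 mm³
ΣAȳ = (1200.00)(50.00) + (8360.00)(119.00) = 1054840.00 mm³
x̄ = 1051600.00 / 9560.00 = 110.00 mm
ȳ = 1054840.00 / 9560.00 = 110.34 mm

x̄ = 110.00 mm, ȳ = 110.34 mm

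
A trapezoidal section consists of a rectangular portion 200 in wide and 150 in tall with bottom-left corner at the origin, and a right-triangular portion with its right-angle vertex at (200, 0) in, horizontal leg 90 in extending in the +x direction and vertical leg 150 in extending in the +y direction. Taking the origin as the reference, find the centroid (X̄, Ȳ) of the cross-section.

X̄ = 123.88 in, Ȳ = 70.41 in

rectangular portion: A = 200 × 150 = 30000.00, centroid at (100.00, 75.00).
triangular portion: A = ½·90·150 = 6750.00, centroid at (230.00, 50.00).
ΣA = 36750.00 in², ΣAX̄ = 4552500.00 in³, ΣAȲ = 2587500.00 in³.
X̄ = 4552500.00/36750.00 = 123.88 in; Ȳ = 2587500.00/36750.00 = 70.41 in.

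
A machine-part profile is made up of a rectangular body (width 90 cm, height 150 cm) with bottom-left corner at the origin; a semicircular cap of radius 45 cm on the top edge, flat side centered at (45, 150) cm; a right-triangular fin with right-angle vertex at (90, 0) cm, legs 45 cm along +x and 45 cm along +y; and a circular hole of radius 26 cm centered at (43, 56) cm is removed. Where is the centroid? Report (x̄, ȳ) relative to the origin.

x̄ = 49.17 cm, ȳ = 92.91 cm

rectangular body: A = 90 × 150 = 13500.00, centroid at (45.00, 75.00).
semicircular top: A = ½π·45² = 3180.86, centroid at (45.00, 169.10).
triangular fin: A = ½·45·45 = 1012.50, centroid at (105.00, 15.00).
hole: A = −π·26² = -2123.72, centroid at (43.00, 56.00).
ΣA = 15569.65 cm², ΣAx̄ = 765631.50 cm³, ΣAȳ = 1446638.75 cm³.
x̄ = 765631.50/15569.65 = 49.17 cm; ȳ = 1446638.75/15569.65 = 92.91 cm.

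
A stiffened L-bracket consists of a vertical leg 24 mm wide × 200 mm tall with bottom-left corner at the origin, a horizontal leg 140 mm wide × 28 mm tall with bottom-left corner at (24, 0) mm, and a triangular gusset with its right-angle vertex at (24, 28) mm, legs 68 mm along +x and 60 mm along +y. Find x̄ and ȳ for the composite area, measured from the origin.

Part | A | x̄ᵢ | ȳᵢ | A·x̄ᵢ | A·ȳᵢ
vertical leg | 4800.00 | 12.00 | 100.00 | 57600.00 | 480000.00
horizontal leg | 3920.00 | 94.00 | 14.00 | 368480.00 | 54880.00
gusset | 2040.00 | 46.67 | 48.00 | 95200.00 | 97920.00
Σ | 10760.00 |  |  | 521280.00 | 632800.00
x̄ = 521280.00 / 10760.00 = 48.45 mm
ȳ = 632800.00 / 10760.00 = 58.81 mm

x̄ = 48.45 mm, ȳ = 58.81 mm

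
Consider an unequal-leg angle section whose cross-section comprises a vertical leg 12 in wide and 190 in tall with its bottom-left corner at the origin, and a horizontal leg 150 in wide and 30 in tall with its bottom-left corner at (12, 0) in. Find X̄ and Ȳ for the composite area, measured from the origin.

vertical leg: A = 12 × 190 = 2280.00, centroid at (6.00, 95.00).
horizontal leg: A = 150 × 30 = 4500.00, centroid at (87.00, 15.00).
ΣA = 6780.00 in²
ΣAX̄ = (2280.00)(6.00) + (4500.00)(87.00) = 405180.00 in³
ΣAȲ = (2280.00)(95.00) + (4500.00)(15.00) = 284100.00 in³
X̄ = 405180.00 / 6780.00 = 59.76 in
Ȳ = 284100.00 / 6780.00 = 41.90 in

X̄ = 59.76 in, Ȳ = 41.90 in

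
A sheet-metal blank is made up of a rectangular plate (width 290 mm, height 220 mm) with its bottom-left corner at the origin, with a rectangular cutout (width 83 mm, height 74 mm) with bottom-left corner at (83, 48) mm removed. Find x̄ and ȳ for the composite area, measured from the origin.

x̄ = 147.18 mm, ȳ = 112.66 mm

Part | A | x̄ᵢ | ȳᵢ | A·x̄ᵢ | A·ȳᵢ
plate | 63800.00 | 145.00 | 110.00 | 9251000.00 | 7018000.00
hole | -6142.00 | 124.50 | 85.00 | -764679.00 | -522070.00
Σ | 57658.00 |  |  | 8486321.00 | 6495930.00
x̄ = 8486321.00 / 57658.00 = 147.18 mm
ȳ = 6495930.00 / 57658.00 = 112.66 mm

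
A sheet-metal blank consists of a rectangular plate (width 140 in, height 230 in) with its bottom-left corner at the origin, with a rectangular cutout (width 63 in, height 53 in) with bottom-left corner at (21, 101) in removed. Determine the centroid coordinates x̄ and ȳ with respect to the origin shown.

x̄ = 72.02 in, ȳ = 113.55 in

plate: A = 140 × 230 = 32200.00, centroid at (70.00, 115.00).
hole: A = −(63 × 53) = -3339.00, centroid at (52.50, 127.50).
ΣA = 28861.00 in²
ΣAx̄ = (32200.00)(70.00) + (-3339.00)(52.50) = 2078702.50 in³
ΣAȳ = (32200.00)(115.00) + (-3339.00)(127.50) = 3277277.50 in³
x̄ = 2078702.50 / 28861.00 = 72.02 in
ȳ = 3277277.50 / 28861.00 = 113.55 in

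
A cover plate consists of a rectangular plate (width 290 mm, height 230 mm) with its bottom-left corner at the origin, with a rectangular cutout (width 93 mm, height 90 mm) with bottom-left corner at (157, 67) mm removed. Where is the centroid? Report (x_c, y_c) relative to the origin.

x_c = 136.61 mm, y_c = 115.43 mm

plate: A = 290 × 230 = 66700.00, centroid at (145.00, 115.00).
hole: A = −(93 × 90) = -8370.00, centroid at (203.50, 112.00).
ΣA = 58330.00 mm², ΣAx_c = 7968205.00 mm³, ΣAy_c = 6733060.00 mm³.
x_c = 7968205.00/58330.00 = 136.61 mm; y_c = 6733060.00/58330.00 = 115.43 mm.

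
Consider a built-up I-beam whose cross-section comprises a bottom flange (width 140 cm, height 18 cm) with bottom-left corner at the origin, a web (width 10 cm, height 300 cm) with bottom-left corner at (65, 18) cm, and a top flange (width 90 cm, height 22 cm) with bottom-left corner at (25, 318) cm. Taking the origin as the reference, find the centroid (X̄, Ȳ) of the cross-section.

Part | A | x̄ᵢ | ȳᵢ | A·x̄ᵢ | A·ȳᵢ
bottom flange | 2520.00 | 70.00 | 9.00 | 176400.00 | 22680.00
web | 3000.00 | 70.00 | 168.00 | 210000.00 | 504000.00
top flange | 1980.00 | 70.00 | 329.00 | 138600.00 | 651420.00
Σ | 7500.00 |  |  | 525000.00 | 1178100.00
X̄ = 525000.00 / 7500.00 = 70.00 cm
Ȳ = 1178100.00 / 7500.00 = 157.08 cm

X̄ = 70.00 cm, Ȳ = 157.08 cm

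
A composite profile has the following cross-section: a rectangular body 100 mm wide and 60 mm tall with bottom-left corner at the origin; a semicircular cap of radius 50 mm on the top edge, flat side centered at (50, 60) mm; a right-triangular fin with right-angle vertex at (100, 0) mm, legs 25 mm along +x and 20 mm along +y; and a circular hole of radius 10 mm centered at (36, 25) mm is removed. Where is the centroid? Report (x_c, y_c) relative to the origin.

x_c = 51.92 mm, y_c = 49.96 mm

rectangular body: A = 100 × 60 = 6000.00, centroid at (50.00, 30.00).
semicircular top: A = ½π·50² = 3926.99, centroid at (50.00, 81.22).
triangular fin: A = ½·25·20 = 250.00, centroid at (108.33, 6.67).
hole: A = −π·10² = -314.16, centroid at (36.00, 25.00).
ΣA = 9862.83 mm²
ΣAx_c = (6000.00)(50.00) + (3926.99)(50.00) + (250.00)(108.33) + (-314.16)(36.00) = 512123.14 mm³
ΣAy_c = (6000.00)(30.00) + (3926.99)(81.22) + (250.00)(6.67) + (-314.16)(25.00) = 492765.47 mm³
x_c = 512123.14 / 9862.83 = 51.92 mm
y_c = 492765.47 / 9862.83 = 49.96 mm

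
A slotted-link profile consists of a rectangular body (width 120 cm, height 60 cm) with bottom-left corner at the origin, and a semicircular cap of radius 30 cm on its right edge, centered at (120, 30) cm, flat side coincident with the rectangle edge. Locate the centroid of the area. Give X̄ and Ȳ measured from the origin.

X̄ = 71.94 cm, Ȳ = 30.00 cm

Part | A | x̄ᵢ | ȳᵢ | A·x̄ᵢ | A·ȳᵢ
rectangular body | 7200.00 | 60.00 | 30.00 | 432000.00 | 216000.00
semicircular end | 1413.72 | 132.73 | 30.00 | 187646.00 | 42411.50
Σ | 8613.72 |  |  | 619646.00 | 258411.50
X̄ = 619646.00 / 8613.72 = 71.94 cm
Ȳ = 258411.50 / 8613.72 = 30.00 cm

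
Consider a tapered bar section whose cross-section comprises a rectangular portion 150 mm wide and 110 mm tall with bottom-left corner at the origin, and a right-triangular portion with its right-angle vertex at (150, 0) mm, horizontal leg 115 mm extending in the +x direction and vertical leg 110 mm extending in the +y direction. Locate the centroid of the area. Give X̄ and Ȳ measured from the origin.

rectangular portion: A = 150 × 110 = 16500.00, centroid at (75.00, 55.00).
triangular portion: A = ½·115·110 = 6325.00, centroid at (188.33, 36.67).
ΣA = 22825.00 mm², ΣAX̄ = 2428708.33 mm³, ΣAȲ = 1139416.67 mm³.
X̄ = 2428708.33/22825.00 = 106.41 mm; Ȳ = 1139416.67/22825.00 = 49.92 mm.

X̄ = 106.41 mm, Ȳ = 49.92 mm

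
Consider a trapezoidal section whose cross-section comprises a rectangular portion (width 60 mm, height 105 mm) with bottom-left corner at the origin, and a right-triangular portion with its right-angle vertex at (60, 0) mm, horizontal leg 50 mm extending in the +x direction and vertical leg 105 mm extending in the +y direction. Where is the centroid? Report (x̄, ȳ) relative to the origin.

rectangular portion: A = 60 × 105 = 6300.00, centroid at (30.00, 52.50).
triangular portion: A = ½·50·105 = 2625.00, centroid at (76.67, 35.00).
ΣA = 8925.00 mm², ΣAx̄ = 390250.00 mm³, ΣAȳ = 422625.00 mm³.
x̄ = 390250.00/8925.00 = 43.73 mm; ȳ = 422625.00/8925.00 = 47.35 mm.

x̄ = 43.73 mm, ȳ = 47.35 mm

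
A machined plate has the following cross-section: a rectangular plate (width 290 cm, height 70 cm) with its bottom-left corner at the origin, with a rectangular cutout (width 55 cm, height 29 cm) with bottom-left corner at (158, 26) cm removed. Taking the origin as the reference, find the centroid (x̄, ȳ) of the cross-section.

x̄ = 141.55 cm, ȳ = 34.53 cm

plate: A = 290 × 70 = 20300.00, centroid at (145.00, 35.00).
hole: A = −(55 × 29) = -1595.00, centroid at (185.50, 40.50).
ΣA = 18705.00 cm², ΣAx̄ = 2647627.50 cm³, ΣAȳ = 645902.50 cm³.
x̄ = 2647627.50/18705.00 = 141.55 cm; ȳ = 645902.50/18705.00 = 34.53 cm.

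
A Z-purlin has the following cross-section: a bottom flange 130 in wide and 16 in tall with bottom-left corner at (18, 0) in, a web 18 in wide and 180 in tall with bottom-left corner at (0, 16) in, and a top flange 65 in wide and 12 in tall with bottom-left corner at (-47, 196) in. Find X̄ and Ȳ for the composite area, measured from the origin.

X̄ = 31.23 in, Ȳ = 84.86 in

bottom flange: A = 130 × 16 = 2080.00, centroid at (83.00, 8.00).
web: A = 18 × 180 = 3240.00, centroid at (9.00, 106.00).
top flange: A = 65 × 12 = 780.00, centroid at (-14.50, 202.00).
ΣA = 6100.00 in²
ΣAX̄ = (2080.00)(83.00) + (3240.00)(9.00) + (780.00)(-14.50) = 190490.00 in³
ΣAȲ = (2080.00)(8.00) + (3240.00)(106.00) + (780.00)(202.00) = 517640.00 in³
X̄ = 190490.00 / 6100.00 = 31.23 in
Ȳ = 517640.00 / 6100.00 = 84.86 in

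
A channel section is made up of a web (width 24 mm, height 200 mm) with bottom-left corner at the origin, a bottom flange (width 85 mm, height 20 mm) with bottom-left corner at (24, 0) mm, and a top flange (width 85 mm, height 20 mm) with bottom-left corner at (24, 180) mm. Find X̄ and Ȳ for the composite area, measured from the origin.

X̄ = 34.60 mm, Ȳ = 100.00 mm

web: A = 24 × 200 = 4800.00, centroid at (12.00, 100.00).
bottom flange: A = 85 × 20 = 1700.00, centroid at (66.50, 10.00).
top flange: A = 85 × 20 = 1700.00, centroid at (66.50, 190.00).
ΣA = 8200.00 mm²
ΣAX̄ = (4800.00)(12.00) + (1700.00)(66.50) + (1700.00)(66.50) = 283700.00 mm³
ΣAȲ = (4800.00)(100.00) + (1700.00)(10.00) + (1700.00)(190.00) = 820000.00 mm³
X̄ = 283700.00 / 8200.00 = 34.60 mm
Ȳ = 820000.00 / 8200.00 = 100.00 mm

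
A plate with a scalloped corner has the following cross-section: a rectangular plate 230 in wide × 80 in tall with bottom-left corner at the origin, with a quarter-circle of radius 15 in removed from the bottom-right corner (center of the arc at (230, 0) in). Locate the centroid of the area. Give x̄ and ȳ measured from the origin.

plate: A = 230 × 80 = 18400.00, centroid at (115.00, 40.00).
removed quarter-circle: A = −¼π·15² = -176.71, centroid at (223.63, 6.37).
ΣA = 18223.29 in²
ΣAx̄ = (18400.00)(115.00) + (-176.71)(223.63) = 2076480.65 in³
ΣAȳ = (18400.00)(40.00) + (-176.71)(6.37) = 734875.00 in³
x̄ = 2076480.65 / 18223.29 = 113.95 in
ȳ = 734875.00 / 18223.29 = 40.33 in

x̄ = 113.95 in, ȳ = 40.33 in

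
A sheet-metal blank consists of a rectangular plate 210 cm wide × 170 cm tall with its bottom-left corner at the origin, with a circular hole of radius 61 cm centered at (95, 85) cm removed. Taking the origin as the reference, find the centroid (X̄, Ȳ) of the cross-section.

X̄ = 109.87 cm, Ȳ = 85.00 cm

plate: A = 210 × 170 = 35700.00, centroid at (105.00, 85.00).
hole: A = −π·61² = -11689.87, centroid at (95.00, 85.00).
ΣA = 24010.13 cm², ΣAX̄ = 2637962.70 cm³, ΣAȲ = 2040861.37 cm³.
X̄ = 2637962.70/24010.13 = 109.87 cm; Ȳ = 2040861.37/24010.13 = 85.00 cm.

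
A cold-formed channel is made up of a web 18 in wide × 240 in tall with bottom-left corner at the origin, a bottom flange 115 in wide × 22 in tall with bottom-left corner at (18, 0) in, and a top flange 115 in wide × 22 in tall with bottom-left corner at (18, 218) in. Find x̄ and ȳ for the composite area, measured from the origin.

x̄ = 44.87 in, ȳ = 120.00 in

Part | A | x̄ᵢ | ȳᵢ | A·x̄ᵢ | A·ȳᵢ
web | 4320.00 | 9.00 | 120.00 | 38880.00 | 518400.00
bottom flange | 2530.00 | 75.50 | 11.00 | 191015.00 | 27830.00
top flange | 2530.00 | 75.50 | 229.00 | 191015.00 | 579370.00
Σ | 9380.00 |  |  | 420910.00 | 1125600.00
x̄ = 420910.00 / 9380.00 = 44.87 in
ȳ = 1125600.00 / 9380.00 = 120.00 in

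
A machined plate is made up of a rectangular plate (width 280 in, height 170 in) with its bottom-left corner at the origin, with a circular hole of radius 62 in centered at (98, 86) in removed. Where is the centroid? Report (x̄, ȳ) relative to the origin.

x̄ = 154.28 in, ȳ = 84.66 in

plate: A = 280 × 170 = 47600.00, centroid at (140.00, 85.00).
hole: A = −π·62² = -12076.28, centroid at (98.00, 86.00).
ΣA = 35523.72 in²
ΣAx̄ = (47600.00)(140.00) + (-12076.28)(98.00) = 5480524.35 in³
ΣAȳ = (47600.00)(85.00) + (-12076.28)(86.00) = 3007439.73 in³
x̄ = 5480524.35 / 35523.72 = 154.28 in
ȳ = 3007439.73 / 35523.72 = 84.66 in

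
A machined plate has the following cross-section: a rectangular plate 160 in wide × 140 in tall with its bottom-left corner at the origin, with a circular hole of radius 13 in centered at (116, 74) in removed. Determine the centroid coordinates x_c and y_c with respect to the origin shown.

plate: A = 160 × 140 = 22400.00, centroid at (80.00, 70.00).
hole: A = −π·13² = -530.93, centroid at (116.00, 74.00).
ΣA = 21869.07 in², ΣAx_c = 1730412.22 in³, ΣAy_c = 1528711.24 in³.
x_c = 1730412.22/21869.07 = 79.13 in; y_c = 1528711.24/21869.07 = 69.90 in.

x_c = 79.13 in, y_c = 69.90 in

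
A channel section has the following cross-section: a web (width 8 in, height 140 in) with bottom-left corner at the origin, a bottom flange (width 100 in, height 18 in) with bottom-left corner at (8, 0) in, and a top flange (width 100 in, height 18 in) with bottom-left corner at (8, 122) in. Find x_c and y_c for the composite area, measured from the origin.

x_c = 45.19 in, y_c = 70.00 in

web: A = 8 × 140 = 1120.00, centroid at (4.00, 70.00).
bottom flange: A = 100 × 18 = 1800.00, centroid at (58.00, 9.00).
top flange: A = 100 × 18 = 1800.00, centroid at (58.00, 131.00).
ΣA = 4720.00 in²
ΣAx_c = (1120.00)(4.00) + (1800.00)(58.00) + (1800.00)(58.00) = 213280.00 in³
ΣAy_c = (1120.00)(70.00) + (1800.00)(9.00) + (1800.00)(131.00) = 330400.00 in³
x_c = 213280.00 / 4720.00 = 45.19 in
y_c = 330400.00 / 4720.00 = 70.00 in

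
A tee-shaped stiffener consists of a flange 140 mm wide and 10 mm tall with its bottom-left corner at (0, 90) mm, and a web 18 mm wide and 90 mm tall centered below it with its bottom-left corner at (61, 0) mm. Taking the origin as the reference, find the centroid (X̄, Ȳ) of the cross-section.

X̄ = 70.00 mm, Ȳ = 68.18 mm

Part | A | x̄ᵢ | ȳᵢ | A·x̄ᵢ | A·ȳᵢ
web | 1620.00 | 70.00 | 45.00 | 113400.00 | 72900.00
flange | 1400.00 | 70.00 | 95.00 | 98000.00 | 133000.00
Σ | 3020.00 |  |  | 211400.00 | 205900.00
X̄ = 211400.00 / 3020.00 = 70.00 mm
Ȳ = 205900.00 / 3020.00 = 68.18 mm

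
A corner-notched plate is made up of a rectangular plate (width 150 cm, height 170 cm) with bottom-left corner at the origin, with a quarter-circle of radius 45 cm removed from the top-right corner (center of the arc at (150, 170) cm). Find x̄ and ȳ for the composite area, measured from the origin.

x̄ = 71.28 cm, ȳ = 80.62 cm

plate: A = 150 × 170 = 25500.00, centroid at (75.00, 85.00).
removed quarter-circle: A = −¼π·45² = -1590.43, centroid at (130.90, 150.90).
ΣA = 23909.57 cm², ΣAx̄ = 1704310.31 cm³, ΣAȳ = 1927501.68 cm³.
x̄ = 1704310.31/23909.57 = 71.28 cm; ȳ = 1927501.68/23909.57 = 80.62 cm.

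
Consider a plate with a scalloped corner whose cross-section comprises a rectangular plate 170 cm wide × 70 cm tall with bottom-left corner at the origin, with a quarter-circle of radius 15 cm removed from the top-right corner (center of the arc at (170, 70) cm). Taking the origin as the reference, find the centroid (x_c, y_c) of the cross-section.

x_c = 83.81 cm, y_c = 34.57 cm

plate: A = 170 × 70 = 11900.00, centroid at (85.00, 35.00).
removed quarter-circle: A = −¼π·15² = -176.71, centroid at (163.63, 63.63).
ΣA = 11723.29 cm², ΣAx_c = 982583.52 cm³, ΣAy_c = 405254.98 cm³.
x_c = 982583.52/11723.29 = 83.81 cm; y_c = 405254.98/11723.29 = 34.57 cm.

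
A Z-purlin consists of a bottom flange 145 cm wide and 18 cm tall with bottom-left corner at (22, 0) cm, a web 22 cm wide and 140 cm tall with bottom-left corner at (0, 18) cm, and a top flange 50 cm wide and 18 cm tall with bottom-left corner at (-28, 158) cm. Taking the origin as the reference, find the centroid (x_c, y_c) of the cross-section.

x_c = 42.16 cm, y_c = 67.50 cm

bottom flange: A = 145 × 18 = 2610.00, centroid at (94.50, 9.00).
web: A = 22 × 140 = 3080.00, centroid at (11.00, 88.00).
top flange: A = 50 × 18 = 900.00, centroid at (-3.00, 167.00).
ΣA = 6590.00 cm²
ΣAx_c = (2610.00)(94.50) + (3080.00)(11.00) + (900.00)(-3.00) = 277825.00 cm³
ΣAy_c = (2610.00)(9.00) + (3080.00)(88.00) + (900.00)(167.00) = 444830.00 cm³
x_c = 277825.00 / 6590.00 = 42.16 cm
y_c = 444830.00 / 6590.00 = 67.50 cm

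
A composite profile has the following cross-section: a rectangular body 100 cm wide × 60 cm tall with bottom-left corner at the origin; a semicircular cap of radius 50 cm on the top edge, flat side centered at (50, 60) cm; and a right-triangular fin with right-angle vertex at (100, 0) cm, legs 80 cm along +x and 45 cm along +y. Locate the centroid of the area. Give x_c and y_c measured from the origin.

x_c = 61.77 cm, y_c = 44.85 cm

rectangular body: A = 100 × 60 = 6000.00, centroid at (50.00, 30.00).
semicircular top: A = ½π·50² = 3926.99, centroid at (50.00, 81.22).
triangular fin: A = ½·80·45 = 1800.00, centroid at (126.67, 15.00).
ΣA = 11726.99 cm², ΣAx_c = 724349.54 cm³, ΣAy_c = 525952.78 cm³.
x_c = 724349.54/11726.99 = 61.77 cm; y_c = 525952.78/11726.99 = 44.85 cm.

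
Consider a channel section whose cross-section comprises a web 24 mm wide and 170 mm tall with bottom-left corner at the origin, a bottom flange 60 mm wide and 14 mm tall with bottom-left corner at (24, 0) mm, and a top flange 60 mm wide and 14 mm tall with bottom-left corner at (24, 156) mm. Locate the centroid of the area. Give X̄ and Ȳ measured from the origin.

X̄ = 24.25 mm, Ȳ = 85.00 mm

Part | A | x̄ᵢ | ȳᵢ | A·x̄ᵢ | A·ȳᵢ
web | 4080.00 | 12.00 | 85.00 | 48960.00 | 346800.00
bottom flange | 840.00 | 54.00 | 7.00 | 45360.00 | 5880.00
top flange | 840.00 | 54.00 | 163.00 | 45360.00 | 136920.00
Σ | 5760.00 |  |  | 139680.00 | 489600.00
X̄ = 139680.00 / 5760.00 = 24.25 mm
Ȳ = 489600.00 / 5760.00 = 85.00 mm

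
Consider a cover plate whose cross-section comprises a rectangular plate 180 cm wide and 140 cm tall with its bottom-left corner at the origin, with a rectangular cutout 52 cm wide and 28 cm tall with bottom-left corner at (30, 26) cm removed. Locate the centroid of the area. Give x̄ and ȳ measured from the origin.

x̄ = 92.08 cm, ȳ = 71.84 cm

Part | A | x̄ᵢ | ȳᵢ | A·x̄ᵢ | A·ȳᵢ
plate | 25200.00 | 90.00 | 70.00 | 2268000.00 | 1764000.00
hole | -1456.00 | 56.00 | 40.00 | -81536.00 | -58240.00
Σ | 23744.00 |  |  | 2186464.00 | 1705760.00
x̄ = 2186464.00 / 23744.00 = 92.08 cm
ȳ = 1705760.00 / 23744.00 = 71.84 cm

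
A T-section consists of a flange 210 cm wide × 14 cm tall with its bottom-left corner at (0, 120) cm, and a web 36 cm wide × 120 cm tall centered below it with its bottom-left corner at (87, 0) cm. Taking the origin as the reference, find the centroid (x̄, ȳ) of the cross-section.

x̄ = 105.00 cm, ȳ = 87.13 cm

Part | A | x̄ᵢ | ȳᵢ | A·x̄ᵢ | A·ȳᵢ
web | 4320.00 | 105.00 | 60.00 | 453600.00 | 259200.00
flange | 2940.00 | 105.00 | 127.00 | 308700.00 | 373380.00
Σ | 7260.00 |  |  | 762300.00 | 632580.00
x̄ = 762300.00 / 7260.00 = 105.00 cm
ȳ = 632580.00 / 7260.00 = 87.13 cm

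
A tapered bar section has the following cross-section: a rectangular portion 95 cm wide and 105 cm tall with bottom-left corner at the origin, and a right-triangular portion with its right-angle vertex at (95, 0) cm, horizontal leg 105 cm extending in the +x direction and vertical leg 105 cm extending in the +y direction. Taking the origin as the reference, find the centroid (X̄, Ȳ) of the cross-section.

X̄ = 76.86 cm, Ȳ = 46.27 cm

rectangular portion: A = 95 × 105 = 9975.00, centroid at (47.50, 52.50).
triangular portion: A = ½·105·105 = 5512.50, centroid at (130.00, 35.00).
ΣA = 15487.50 cm², ΣAX̄ = 1190437.50 cm³, ΣAȲ = 716625.00 cm³.
X̄ = 1190437.50/15487.50 = 76.86 cm; Ȳ = 716625.00/15487.50 = 46.27 cm.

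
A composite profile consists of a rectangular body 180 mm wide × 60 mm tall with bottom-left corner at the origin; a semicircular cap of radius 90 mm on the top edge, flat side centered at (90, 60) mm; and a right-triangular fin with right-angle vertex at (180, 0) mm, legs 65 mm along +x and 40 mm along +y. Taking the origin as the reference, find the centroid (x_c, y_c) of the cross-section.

Part | A | x̄ᵢ | ȳᵢ | A·x̄ᵢ | A·ȳᵢ
rectangular body | 10800.00 | 90.00 | 30.00 | 972000.00 | 324000.00
semicircular top | 12723.45 | 90.00 | 98.20 | 1145110.52 | 1249407.01
triangular fin | 1300.00 | 201.67 | 13.33 | 262166.67 | 17333.33
Σ | 24823.45 |  |  | 2379277.19 | 1590740.35
x_c = 2379277.19 / 24823.45 = 95.85 mm
y_c = 1590740.35 / 24823.45 = 64.08 mm

x_c = 95.85 mm, y_c = 64.08 mm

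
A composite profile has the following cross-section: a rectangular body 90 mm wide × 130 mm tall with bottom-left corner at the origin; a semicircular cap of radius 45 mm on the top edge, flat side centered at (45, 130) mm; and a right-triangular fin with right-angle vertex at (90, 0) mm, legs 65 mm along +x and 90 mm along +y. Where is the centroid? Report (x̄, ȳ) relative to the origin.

x̄ = 55.95 mm, ȳ = 74.27 mm

Part | A | x̄ᵢ | ȳᵢ | A·x̄ᵢ | A·ȳᵢ
rectangular body | 11700.00 | 45.00 | 65.00 | 526500.00 | 760500.00
semicircular top | 3180.86 | 45.00 | 149.10 | 143138.82 | 474262.13
triangular fin | 2925.00 | 111.67 | 30.00 | 326625.00 | 87750.00
Σ | 17805.86 |  |  | 996263.82 | 1322512.13
x̄ = 996263.82 / 17805.86 = 55.95 mm
ȳ = 1322512.13 / 17805.86 = 74.27 mm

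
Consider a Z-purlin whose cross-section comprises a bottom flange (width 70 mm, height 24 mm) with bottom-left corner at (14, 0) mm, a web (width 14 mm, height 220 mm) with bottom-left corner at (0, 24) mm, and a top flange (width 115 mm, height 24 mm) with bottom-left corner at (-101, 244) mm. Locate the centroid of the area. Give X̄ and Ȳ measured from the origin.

bottom flange: A = 70 × 24 = 1680.00, centroid at (49.00, 12.00).
web: A = 14 × 220 = 3080.00, centroid at (7.00, 134.00).
top flange: A = 115 × 24 = 2760.00, centroid at (-43.50, 256.00).
ΣA = 7520.00 mm²
ΣAX̄ = (1680.00)(49.00) + (3080.00)(7.00) + (2760.00)(-43.50) = -16180.00 mm³
ΣAȲ = (1680.00)(12.00) + (3080.00)(134.00) + (2760.00)(256.00) = 1139440.00 mm³
X̄ = -16180.00 / 7520.00 = -2.15 mm
Ȳ = 1139440.00 / 7520.00 = 151.52 mm

X̄ = -2.15 mm, Ȳ = 151.52 mm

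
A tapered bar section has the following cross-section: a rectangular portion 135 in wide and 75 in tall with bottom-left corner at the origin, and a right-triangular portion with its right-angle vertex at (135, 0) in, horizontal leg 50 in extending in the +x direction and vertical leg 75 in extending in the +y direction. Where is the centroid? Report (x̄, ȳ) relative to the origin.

rectangular portion: A = 135 × 75 = 10125.00, centroid at (67.50, 37.50).
triangular portion: A = ½·50·75 = 1875.00, centroid at (151.67, 25.00).
ΣA = 12000.00 in²
ΣAx̄ = (10125.00)(67.50) + (1875.00)(151.67) = 967812.50 in³
ΣAȳ = (10125.00)(37.50) + (1875.00)(25.00) = 426562.50 in³
x̄ = 967812.50 / 12000.00 = 80.65 in
ȳ = 426562.50 / 12000.00 = 35.55 in

x̄ = 80.65 in, ȳ = 35.55 in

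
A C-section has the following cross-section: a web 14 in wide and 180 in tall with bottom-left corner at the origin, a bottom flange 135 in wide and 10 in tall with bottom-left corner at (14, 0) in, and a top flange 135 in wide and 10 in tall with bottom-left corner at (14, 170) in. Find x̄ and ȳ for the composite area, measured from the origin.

x̄ = 45.53 in, ȳ = 90.00 in

web: A = 14 × 180 = 2520.00, centroid at (7.00, 90.00).
bottom flange: A = 135 × 10 = 1350.00, centroid at (81.50, 5.00).
top flange: A = 135 × 10 = 1350.00, centroid at (81.50, 175.00).
ΣA = 5220.00 in²
ΣAx̄ = (2520.00)(7.00) + (1350.00)(81.50) + (1350.00)(81.50) = 237690.00 in³
ΣAȳ = (2520.00)(90.00) + (1350.00)(5.00) + (1350.00)(175.00) = 469800.00 in³
x̄ = 237690.00 / 5220.00 = 45.53 in
ȳ = 469800.00 / 5220.00 = 90.00 in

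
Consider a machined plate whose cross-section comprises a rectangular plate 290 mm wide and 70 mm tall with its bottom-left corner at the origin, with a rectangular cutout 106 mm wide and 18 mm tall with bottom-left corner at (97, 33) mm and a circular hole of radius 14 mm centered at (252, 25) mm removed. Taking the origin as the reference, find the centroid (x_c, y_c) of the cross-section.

Part | A | x̄ᵢ | ȳᵢ | A·x̄ᵢ | A·ȳᵢ
plate | 20300.00 | 145.00 | 35.00 | 2943500.00 | 710500.00
hole 1 | -1908.00 | 150.00 | 42.00 | -286200.00 | -80136.00
hole 2 | -615.75 | 252.00 | 25.00 | -155169.54 | -15393.80
Σ | 17776.25 |  |  | 2502130.46 | 614970.20
x_c = 2502130.46 / 17776.25 = 140.76 mm
y_c = 614970.20 / 17776.25 = 34.60 mm

x_c = 140.76 mm, y_c = 34.60 mm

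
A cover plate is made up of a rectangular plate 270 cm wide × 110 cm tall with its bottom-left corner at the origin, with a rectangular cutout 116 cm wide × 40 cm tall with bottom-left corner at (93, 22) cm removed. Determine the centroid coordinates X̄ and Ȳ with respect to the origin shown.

X̄ = 132.04 cm, Ȳ = 57.41 cm

plate: A = 270 × 110 = 29700.00, centroid at (135.00, 55.00).
hole: A = −(116 × 40) = -4640.00, centroid at (151.00, 42.00).
ΣA = 25060.00 cm²
ΣAX̄ = (29700.00)(135.00) + (-4640.00)(151.00) = 3308860.00 cm³
ΣAȲ = (29700.00)(55.00) + (-4640.00)(42.00) = 1438620.00 cm³
X̄ = 3308860.00 / 25060.00 = 132.04 cm
Ȳ = 1438620.00 / 25060.00 = 57.41 cm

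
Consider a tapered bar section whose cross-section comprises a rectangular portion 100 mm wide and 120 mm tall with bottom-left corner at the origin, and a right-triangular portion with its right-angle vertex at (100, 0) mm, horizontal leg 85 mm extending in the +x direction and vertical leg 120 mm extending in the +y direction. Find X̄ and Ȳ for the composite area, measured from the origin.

rectangular portion: A = 100 × 120 = 12000.00, centroid at (50.00, 60.00).
triangular portion: A = ½·85·120 = 5100.00, centroid at (128.33, 40.00).
ΣA = 17100.00 mm², ΣAX̄ = 1254500.00 mm³, ΣAȲ = 924000.00 mm³.
X̄ = 1254500.00/17100.00 = 73.36 mm; Ȳ = 924000.00/17100.00 = 54.04 mm.

X̄ = 73.36 mm, Ȳ = 54.04 mm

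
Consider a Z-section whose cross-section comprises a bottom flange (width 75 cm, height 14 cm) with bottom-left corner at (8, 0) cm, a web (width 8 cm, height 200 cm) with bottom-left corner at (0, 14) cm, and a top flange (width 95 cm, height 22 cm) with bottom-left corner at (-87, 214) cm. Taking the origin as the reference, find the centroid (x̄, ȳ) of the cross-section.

x̄ = -5.99 cm, ȳ = 139.24 cm

bottom flange: A = 75 × 14 = 1050.00, centroid at (45.50, 7.00).
web: A = 8 × 200 = 1600.00, centroid at (4.00, 114.00).
top flange: A = 95 × 22 = 2090.00, centroid at (-39.50, 225.00).
ΣA = 4740.00 cm²
ΣAx̄ = (1050.00)(45.50) + (1600.00)(4.00) + (2090.00)(-39.50) = -28380.00 cm³
ΣAȳ = (1050.00)(7.00) + (1600.00)(114.00) + (2090.00)(225.00) = 660000.00 cm³
x̄ = -28380.00 / 4740.00 = -5.99 cm
ȳ = 660000.00 / 4740.00 = 139.24 cm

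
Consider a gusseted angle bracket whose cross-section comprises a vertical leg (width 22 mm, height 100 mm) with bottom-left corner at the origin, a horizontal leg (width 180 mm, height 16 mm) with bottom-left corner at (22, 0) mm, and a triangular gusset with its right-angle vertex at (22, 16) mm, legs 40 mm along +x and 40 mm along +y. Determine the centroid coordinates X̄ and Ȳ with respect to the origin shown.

Part | A | x̄ᵢ | ȳᵢ | A·x̄ᵢ | A·ȳᵢ
vertical leg | 2200.00 | 11.00 | 50.00 | 24200.00 | 110000.00
horizontal leg | 2880.00 | 112.00 | 8.00 | 322560.00 | 23040.00
gusset | 800.00 | 35.33 | 29.33 | 28266.67 | 23466.67
Σ | 5880.00 |  |  | 375026.67 | 156506.67
X̄ = 375026.67 / 5880.00 = 63.78 mm
Ȳ = 156506.67 / 5880.00 = 26.62 mm

X̄ = 63.78 mm, Ȳ = 26.62 mm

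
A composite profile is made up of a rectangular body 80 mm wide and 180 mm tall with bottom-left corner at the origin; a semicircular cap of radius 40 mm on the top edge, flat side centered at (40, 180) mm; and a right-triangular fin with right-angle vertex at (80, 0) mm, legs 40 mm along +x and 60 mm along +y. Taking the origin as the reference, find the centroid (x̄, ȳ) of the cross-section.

rectangular body: A = 80 × 180 = 14400.00, centroid at (40.00, 90.00).
semicircular top: A = ½π·40² = 2513.27, centroid at (40.00, 196.98).
triangular fin: A = ½·40·60 = 1200.00, centroid at (93.33, 20.00).
ΣA = 18113.27 mm², ΣAx̄ = 788530.96 mm³, ΣAȳ = 1815056.01 mm³.
x̄ = 788530.96/18113.27 = 43.53 mm; ȳ = 1815056.01/18113.27 = 100.21 mm.

x̄ = 43.53 mm, ȳ = 100.21 mm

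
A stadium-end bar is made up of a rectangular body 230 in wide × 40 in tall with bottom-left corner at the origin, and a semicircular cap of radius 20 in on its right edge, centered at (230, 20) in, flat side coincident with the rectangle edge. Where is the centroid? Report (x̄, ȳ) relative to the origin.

x̄ = 122.89 in, ȳ = 20.00 in

Part | A | x̄ᵢ | ȳᵢ | A·x̄ᵢ | A·ȳᵢ
rectangular body | 9200.00 | 115.00 | 20.00 | 1058000.00 | 184000.00
semicircular end | 628.32 | 238.49 | 20.00 | 149846.60 | 12566.37
Σ | 9828.32 |  |  | 1207846.60 | 196566.37
x̄ = 1207846.60 / 9828.32 = 122.89 in
ȳ = 196566.37 / 9828.32 = 20.00 in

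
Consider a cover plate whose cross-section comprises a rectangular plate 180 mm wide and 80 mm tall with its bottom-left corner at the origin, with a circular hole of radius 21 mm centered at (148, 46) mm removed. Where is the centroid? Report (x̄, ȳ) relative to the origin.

plate: A = 180 × 80 = 14400.00, centroid at (90.00, 40.00).
hole: A = −π·21² = -1385.44, centroid at (148.00, 46.00).
ΣA = 13014.56 mm², ΣAx̄ = 1090954.53 mm³, ΣAȳ = 512269.65 mm³.
x̄ = 1090954.53/13014.56 = 83.83 mm; ȳ = 512269.65/13014.56 = 39.36 mm.

x̄ = 83.83 mm, ȳ = 39.36 mm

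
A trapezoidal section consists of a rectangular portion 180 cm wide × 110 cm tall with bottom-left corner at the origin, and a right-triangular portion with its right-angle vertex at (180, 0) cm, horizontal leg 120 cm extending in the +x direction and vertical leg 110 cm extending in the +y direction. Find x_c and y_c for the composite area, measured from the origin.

x_c = 122.50 cm, y_c = 50.42 cm

rectangular portion: A = 180 × 110 = 19800.00, centroid at (90.00, 55.00).
triangular portion: A = ½·120·110 = 6600.00, centroid at (220.00, 36.67).
ΣA = 26400.00 cm²
ΣAx_c = (19800.00)(90.00) + (6600.00)(220.00) = 3234000.00 cm³
ΣAy_c = (19800.00)(55.00) + (6600.00)(36.67) = 1331000.00 cm³
x_c = 3234000.00 / 26400.00 = 122.50 cm
y_c = 1331000.00 / 26400.00 = 50.42 cm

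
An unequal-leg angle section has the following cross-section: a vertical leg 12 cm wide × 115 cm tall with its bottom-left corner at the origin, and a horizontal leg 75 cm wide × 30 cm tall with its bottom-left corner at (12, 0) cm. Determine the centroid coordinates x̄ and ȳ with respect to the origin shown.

Part | A | x̄ᵢ | ȳᵢ | A·x̄ᵢ | A·ȳᵢ
vertical leg | 1380.00 | 6.00 | 57.50 | 8280.00 | 79350.00
horizontal leg | 2250.00 | 49.50 | 15.00 | 111375.00 | 33750.00
Σ | 3630.00 |  |  | 119655.00 | 113100.00
x̄ = 119655.00 / 3630.00 = 32.96 cm
ȳ = 113100.00 / 3630.00 = 31.16 cm

x̄ = 32.96 cm, ȳ = 31.16 cm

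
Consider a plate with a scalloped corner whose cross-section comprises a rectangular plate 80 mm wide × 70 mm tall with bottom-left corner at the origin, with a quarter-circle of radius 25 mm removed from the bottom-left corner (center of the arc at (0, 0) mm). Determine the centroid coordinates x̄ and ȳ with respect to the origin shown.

x̄ = 42.82 mm, ȳ = 37.34 mm

Part | A | x̄ᵢ | ȳᵢ | A·x̄ᵢ | A·ȳᵢ
plate | 5600.00 | 40.00 | 35.00 | 224000.00 | 196000.00
removed quarter-circle | -490.87 | 10.61 | 10.61 | -5208.33 | -5208.33
Σ | 5109.13 |  |  | 218791.67 | 190791.67
x̄ = 218791.67 / 5109.13 = 42.82 mm
ȳ = 190791.67 / 5109.13 = 37.34 mm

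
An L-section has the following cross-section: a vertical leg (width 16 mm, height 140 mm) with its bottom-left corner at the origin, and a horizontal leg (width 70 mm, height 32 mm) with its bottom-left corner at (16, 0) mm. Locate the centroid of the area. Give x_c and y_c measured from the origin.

vertical leg: A = 16 × 140 = 2240.00, centroid at (8.00, 70.00).
horizontal leg: A = 70 × 32 = 2240.00, centroid at (51.00, 16.00).
ΣA = 4480.00 mm², ΣAx_c = 132160.00 mm³, ΣAy_c = 192640.00 mm³.
x_c = 132160.00/4480.00 = 29.50 mm; y_c = 192640.00/4480.00 = 43.00 mm.

x_c = 29.50 mm, y_c = 43.00 mm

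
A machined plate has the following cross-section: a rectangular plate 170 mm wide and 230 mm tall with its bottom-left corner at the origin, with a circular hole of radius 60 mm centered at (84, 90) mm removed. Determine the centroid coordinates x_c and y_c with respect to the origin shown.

Part | A | x̄ᵢ | ȳᵢ | A·x̄ᵢ | A·ȳᵢ
plate | 39100.00 | 85.00 | 115.00 | 3323500.00 | 4496500.00
hole | -11309.73 | 84.00 | 90.00 | -950017.62 | -1017876.02
Σ | 27790.27 |  |  | 2373482.38 | 3478623.98
x_c = 2373482.38 / 27790.27 = 85.41 mm
y_c = 3478623.98 / 27790.27 = 125.17 mm

x_c = 85.41 mm, y_c = 125.17 mm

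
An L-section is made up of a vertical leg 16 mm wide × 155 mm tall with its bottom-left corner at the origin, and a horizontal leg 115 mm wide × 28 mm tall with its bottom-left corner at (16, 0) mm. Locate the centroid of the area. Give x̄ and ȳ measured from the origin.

x̄ = 45.00 mm, ȳ = 41.63 mm

vertical leg: A = 16 × 155 = 2480.00, centroid at (8.00, 77.50).
horizontal leg: A = 115 × 28 = 3220.00, centroid at (73.50, 14.00).
ΣA = 5700.00 mm²
ΣAx̄ = (2480.00)(8.00) + (3220.00)(73.50) = 256510.00 mm³
ΣAȳ = (2480.00)(77.50) + (3220.00)(14.00) = 237280.00 mm³
x̄ = 256510.00 / 5700.00 = 45.00 mm
ȳ = 237280.00 / 5700.00 = 41.63 mm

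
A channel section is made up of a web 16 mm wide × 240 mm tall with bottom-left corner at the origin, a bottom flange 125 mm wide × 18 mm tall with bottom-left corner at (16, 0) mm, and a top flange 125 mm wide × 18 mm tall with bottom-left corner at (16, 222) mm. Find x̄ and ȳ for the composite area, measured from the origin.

web: A = 16 × 240 = 3840.00, centroid at (8.00, 120.00).
bottom flange: A = 125 × 18 = 2250.00, centroid at (78.50, 9.00).
top flange: A = 125 × 18 = 2250.00, centroid at (78.50, 231.00).
ΣA = 8340.00 mm²
ΣAx̄ = (3840.00)(8.00) + (2250.00)(78.50) + (2250.00)(78.50) = 383970.00 mm³
ΣAȳ = (3840.00)(120.00) + (2250.00)(9.00) + (2250.00)(231.00) = 1000800.00 mm³
x̄ = 383970.00 / 8340.00 = 46.04 mm
ȳ = 1000800.00 / 8340.00 = 120.00 mm

x̄ = 46.04 mm, ȳ = 120.00 mm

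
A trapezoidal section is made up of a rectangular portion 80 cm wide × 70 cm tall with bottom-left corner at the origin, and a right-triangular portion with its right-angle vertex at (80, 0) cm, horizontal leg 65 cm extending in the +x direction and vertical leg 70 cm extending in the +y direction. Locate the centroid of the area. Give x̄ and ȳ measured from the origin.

rectangular portion: A = 80 × 70 = 5600.00, centroid at (40.00, 35.00).
triangular portion: A = ½·65·70 = 2275.00, centroid at (101.67, 23.33).
ΣA = 7875.00 cm², ΣAx̄ = 455291.67 cm³, ΣAȳ = 249083.33 cm³.
x̄ = 455291.67/7875.00 = 57.81 cm; ȳ = 249083.33/7875.00 = 31.63 cm.

x̄ = 57.81 cm, ȳ = 31.63 cm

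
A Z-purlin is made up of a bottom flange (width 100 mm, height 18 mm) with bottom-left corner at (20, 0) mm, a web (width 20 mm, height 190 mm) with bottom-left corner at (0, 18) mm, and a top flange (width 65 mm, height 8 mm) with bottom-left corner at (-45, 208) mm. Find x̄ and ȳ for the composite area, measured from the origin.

Part | A | x̄ᵢ | ȳᵢ | A·x̄ᵢ | A·ȳᵢ
bottom flange | 1800.00 | 70.00 | 9.00 | 126000.00 | 16200.00
web | 3800.00 | 10.00 | 113.00 | 38000.00 | 429400.00
top flange | 520.00 | -12.50 | 212.00 | -6500.00 | 110240.00
Σ | 6120.00 |  |  | 157500.00 | 555840.00
x̄ = 157500.00 / 6120.00 = 25.74 mm
ȳ = 555840.00 / 6120.00 = 90.82 mm

x̄ = 25.74 mm, ȳ = 90.82 mm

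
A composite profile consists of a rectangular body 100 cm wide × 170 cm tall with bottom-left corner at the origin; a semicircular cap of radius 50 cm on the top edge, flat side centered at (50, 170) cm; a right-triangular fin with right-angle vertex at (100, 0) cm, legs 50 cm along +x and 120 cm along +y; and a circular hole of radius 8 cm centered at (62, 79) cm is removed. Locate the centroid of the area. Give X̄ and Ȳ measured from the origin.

X̄ = 58.33 cm, Ȳ = 96.94 cm

Part | A | x̄ᵢ | ȳᵢ | A·x̄ᵢ | A·ȳᵢ
rectangular body | 17000.00 | 50.00 | 85.00 | 850000.00 | 1445000.00
semicircular top | 3926.99 | 50.00 | 191.22 | 196349.54 | 750921.77
triangular fin | 3000.00 | 116.67 | 40.00 | 350000.00 | 120000.00
hole | -201.06 | 62.00 | 79.00 | -12465.84 | -15883.89
Σ | 23725.93 |  |  | 1383883.70 | 2300037.88
X̄ = 1383883.70 / 23725.93 = 58.33 cm
Ȳ = 2300037.88 / 23725.93 = 96.94 cm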